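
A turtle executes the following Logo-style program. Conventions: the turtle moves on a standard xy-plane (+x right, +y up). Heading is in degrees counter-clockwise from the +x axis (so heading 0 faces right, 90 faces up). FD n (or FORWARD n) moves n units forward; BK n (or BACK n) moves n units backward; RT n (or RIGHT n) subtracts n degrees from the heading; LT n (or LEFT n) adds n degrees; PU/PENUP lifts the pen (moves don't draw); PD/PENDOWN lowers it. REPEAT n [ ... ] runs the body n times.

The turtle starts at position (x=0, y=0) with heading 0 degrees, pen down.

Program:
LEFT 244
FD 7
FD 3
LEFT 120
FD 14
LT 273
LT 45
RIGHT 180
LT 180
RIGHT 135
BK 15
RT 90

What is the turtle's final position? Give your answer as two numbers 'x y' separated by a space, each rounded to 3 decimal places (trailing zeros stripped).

Answer: 24.47 -6.183

Derivation:
Executing turtle program step by step:
Start: pos=(0,0), heading=0, pen down
LT 244: heading 0 -> 244
FD 7: (0,0) -> (-3.069,-6.292) [heading=244, draw]
FD 3: (-3.069,-6.292) -> (-4.384,-8.988) [heading=244, draw]
LT 120: heading 244 -> 4
FD 14: (-4.384,-8.988) -> (9.582,-8.011) [heading=4, draw]
LT 273: heading 4 -> 277
LT 45: heading 277 -> 322
RT 180: heading 322 -> 142
LT 180: heading 142 -> 322
RT 135: heading 322 -> 187
BK 15: (9.582,-8.011) -> (24.47,-6.183) [heading=187, draw]
RT 90: heading 187 -> 97
Final: pos=(24.47,-6.183), heading=97, 4 segment(s) drawn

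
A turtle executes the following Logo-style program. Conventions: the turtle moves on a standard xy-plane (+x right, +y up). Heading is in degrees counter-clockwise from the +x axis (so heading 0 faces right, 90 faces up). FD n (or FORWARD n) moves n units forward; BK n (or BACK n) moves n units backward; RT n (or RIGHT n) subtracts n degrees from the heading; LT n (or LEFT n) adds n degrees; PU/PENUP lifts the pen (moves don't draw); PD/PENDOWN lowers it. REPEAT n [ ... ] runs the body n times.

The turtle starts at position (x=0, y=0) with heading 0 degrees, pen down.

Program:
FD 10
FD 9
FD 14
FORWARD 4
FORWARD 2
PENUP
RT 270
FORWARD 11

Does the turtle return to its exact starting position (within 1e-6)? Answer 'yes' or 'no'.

Answer: no

Derivation:
Executing turtle program step by step:
Start: pos=(0,0), heading=0, pen down
FD 10: (0,0) -> (10,0) [heading=0, draw]
FD 9: (10,0) -> (19,0) [heading=0, draw]
FD 14: (19,0) -> (33,0) [heading=0, draw]
FD 4: (33,0) -> (37,0) [heading=0, draw]
FD 2: (37,0) -> (39,0) [heading=0, draw]
PU: pen up
RT 270: heading 0 -> 90
FD 11: (39,0) -> (39,11) [heading=90, move]
Final: pos=(39,11), heading=90, 5 segment(s) drawn

Start position: (0, 0)
Final position: (39, 11)
Distance = 40.522; >= 1e-6 -> NOT closed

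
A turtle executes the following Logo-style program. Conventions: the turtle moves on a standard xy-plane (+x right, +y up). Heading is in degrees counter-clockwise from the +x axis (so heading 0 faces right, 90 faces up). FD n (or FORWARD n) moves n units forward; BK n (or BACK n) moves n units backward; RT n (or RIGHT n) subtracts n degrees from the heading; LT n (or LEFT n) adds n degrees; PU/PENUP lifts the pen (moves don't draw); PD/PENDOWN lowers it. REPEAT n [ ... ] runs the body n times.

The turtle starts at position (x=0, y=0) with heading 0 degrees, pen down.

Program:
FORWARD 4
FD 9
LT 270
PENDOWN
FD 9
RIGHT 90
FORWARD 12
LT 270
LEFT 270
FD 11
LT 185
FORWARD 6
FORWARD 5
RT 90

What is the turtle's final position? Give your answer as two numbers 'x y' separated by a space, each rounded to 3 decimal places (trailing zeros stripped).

Answer: 1.042 -9.959

Derivation:
Executing turtle program step by step:
Start: pos=(0,0), heading=0, pen down
FD 4: (0,0) -> (4,0) [heading=0, draw]
FD 9: (4,0) -> (13,0) [heading=0, draw]
LT 270: heading 0 -> 270
PD: pen down
FD 9: (13,0) -> (13,-9) [heading=270, draw]
RT 90: heading 270 -> 180
FD 12: (13,-9) -> (1,-9) [heading=180, draw]
LT 270: heading 180 -> 90
LT 270: heading 90 -> 0
FD 11: (1,-9) -> (12,-9) [heading=0, draw]
LT 185: heading 0 -> 185
FD 6: (12,-9) -> (6.023,-9.523) [heading=185, draw]
FD 5: (6.023,-9.523) -> (1.042,-9.959) [heading=185, draw]
RT 90: heading 185 -> 95
Final: pos=(1.042,-9.959), heading=95, 7 segment(s) drawn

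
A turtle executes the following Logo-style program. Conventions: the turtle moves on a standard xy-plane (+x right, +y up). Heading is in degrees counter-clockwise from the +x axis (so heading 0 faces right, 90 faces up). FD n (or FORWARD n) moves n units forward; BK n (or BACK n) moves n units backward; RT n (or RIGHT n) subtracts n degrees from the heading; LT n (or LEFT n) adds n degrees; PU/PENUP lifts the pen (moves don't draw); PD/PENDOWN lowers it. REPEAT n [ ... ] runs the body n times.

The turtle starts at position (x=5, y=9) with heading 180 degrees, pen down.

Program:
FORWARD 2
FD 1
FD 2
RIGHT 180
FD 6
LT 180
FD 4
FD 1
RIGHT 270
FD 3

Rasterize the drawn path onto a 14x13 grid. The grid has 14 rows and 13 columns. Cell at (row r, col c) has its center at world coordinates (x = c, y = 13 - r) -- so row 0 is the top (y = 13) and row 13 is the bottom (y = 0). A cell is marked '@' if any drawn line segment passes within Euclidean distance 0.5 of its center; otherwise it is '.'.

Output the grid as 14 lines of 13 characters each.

Segment 0: (5,9) -> (3,9)
Segment 1: (3,9) -> (2,9)
Segment 2: (2,9) -> (0,9)
Segment 3: (0,9) -> (6,9)
Segment 4: (6,9) -> (2,9)
Segment 5: (2,9) -> (1,9)
Segment 6: (1,9) -> (1,6)

Answer: .............
.............
.............
.............
@@@@@@@......
.@...........
.@...........
.@...........
.............
.............
.............
.............
.............
.............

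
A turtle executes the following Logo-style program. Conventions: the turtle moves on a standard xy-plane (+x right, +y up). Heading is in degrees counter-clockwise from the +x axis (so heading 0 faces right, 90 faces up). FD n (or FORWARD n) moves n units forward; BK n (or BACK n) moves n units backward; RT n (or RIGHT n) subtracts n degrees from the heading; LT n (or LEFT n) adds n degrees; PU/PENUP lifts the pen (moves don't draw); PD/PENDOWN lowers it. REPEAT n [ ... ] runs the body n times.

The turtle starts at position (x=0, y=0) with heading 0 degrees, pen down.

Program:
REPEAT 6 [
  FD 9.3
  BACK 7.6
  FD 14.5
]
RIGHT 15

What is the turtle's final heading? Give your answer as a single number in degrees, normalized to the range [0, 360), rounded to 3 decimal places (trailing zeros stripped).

Answer: 345

Derivation:
Executing turtle program step by step:
Start: pos=(0,0), heading=0, pen down
REPEAT 6 [
  -- iteration 1/6 --
  FD 9.3: (0,0) -> (9.3,0) [heading=0, draw]
  BK 7.6: (9.3,0) -> (1.7,0) [heading=0, draw]
  FD 14.5: (1.7,0) -> (16.2,0) [heading=0, draw]
  -- iteration 2/6 --
  FD 9.3: (16.2,0) -> (25.5,0) [heading=0, draw]
  BK 7.6: (25.5,0) -> (17.9,0) [heading=0, draw]
  FD 14.5: (17.9,0) -> (32.4,0) [heading=0, draw]
  -- iteration 3/6 --
  FD 9.3: (32.4,0) -> (41.7,0) [heading=0, draw]
  BK 7.6: (41.7,0) -> (34.1,0) [heading=0, draw]
  FD 14.5: (34.1,0) -> (48.6,0) [heading=0, draw]
  -- iteration 4/6 --
  FD 9.3: (48.6,0) -> (57.9,0) [heading=0, draw]
  BK 7.6: (57.9,0) -> (50.3,0) [heading=0, draw]
  FD 14.5: (50.3,0) -> (64.8,0) [heading=0, draw]
  -- iteration 5/6 --
  FD 9.3: (64.8,0) -> (74.1,0) [heading=0, draw]
  BK 7.6: (74.1,0) -> (66.5,0) [heading=0, draw]
  FD 14.5: (66.5,0) -> (81,0) [heading=0, draw]
  -- iteration 6/6 --
  FD 9.3: (81,0) -> (90.3,0) [heading=0, draw]
  BK 7.6: (90.3,0) -> (82.7,0) [heading=0, draw]
  FD 14.5: (82.7,0) -> (97.2,0) [heading=0, draw]
]
RT 15: heading 0 -> 345
Final: pos=(97.2,0), heading=345, 18 segment(s) drawn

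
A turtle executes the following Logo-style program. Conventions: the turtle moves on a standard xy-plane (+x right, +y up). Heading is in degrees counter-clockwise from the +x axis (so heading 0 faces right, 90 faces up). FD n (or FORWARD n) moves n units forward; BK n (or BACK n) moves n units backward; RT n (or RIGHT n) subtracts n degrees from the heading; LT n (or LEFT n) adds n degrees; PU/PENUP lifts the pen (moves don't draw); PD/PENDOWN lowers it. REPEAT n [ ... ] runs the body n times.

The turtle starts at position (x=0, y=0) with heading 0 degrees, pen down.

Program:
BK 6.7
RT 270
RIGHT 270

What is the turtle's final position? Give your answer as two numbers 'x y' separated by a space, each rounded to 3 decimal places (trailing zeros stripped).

Executing turtle program step by step:
Start: pos=(0,0), heading=0, pen down
BK 6.7: (0,0) -> (-6.7,0) [heading=0, draw]
RT 270: heading 0 -> 90
RT 270: heading 90 -> 180
Final: pos=(-6.7,0), heading=180, 1 segment(s) drawn

Answer: -6.7 0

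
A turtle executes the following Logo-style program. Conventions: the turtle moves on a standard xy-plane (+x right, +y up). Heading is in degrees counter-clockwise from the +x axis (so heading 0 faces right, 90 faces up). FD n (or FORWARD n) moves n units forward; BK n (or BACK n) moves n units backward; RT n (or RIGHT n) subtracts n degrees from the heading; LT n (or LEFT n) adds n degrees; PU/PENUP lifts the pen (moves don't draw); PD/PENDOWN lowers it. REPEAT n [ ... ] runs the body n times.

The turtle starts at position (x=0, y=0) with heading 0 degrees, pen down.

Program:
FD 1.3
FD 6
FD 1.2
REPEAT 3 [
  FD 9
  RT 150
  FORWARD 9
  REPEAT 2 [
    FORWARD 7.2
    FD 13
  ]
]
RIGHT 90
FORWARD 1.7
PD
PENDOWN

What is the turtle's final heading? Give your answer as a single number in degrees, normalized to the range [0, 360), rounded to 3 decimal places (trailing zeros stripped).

Executing turtle program step by step:
Start: pos=(0,0), heading=0, pen down
FD 1.3: (0,0) -> (1.3,0) [heading=0, draw]
FD 6: (1.3,0) -> (7.3,0) [heading=0, draw]
FD 1.2: (7.3,0) -> (8.5,0) [heading=0, draw]
REPEAT 3 [
  -- iteration 1/3 --
  FD 9: (8.5,0) -> (17.5,0) [heading=0, draw]
  RT 150: heading 0 -> 210
  FD 9: (17.5,0) -> (9.706,-4.5) [heading=210, draw]
  REPEAT 2 [
    -- iteration 1/2 --
    FD 7.2: (9.706,-4.5) -> (3.47,-8.1) [heading=210, draw]
    FD 13: (3.47,-8.1) -> (-7.788,-14.6) [heading=210, draw]
    -- iteration 2/2 --
    FD 7.2: (-7.788,-14.6) -> (-14.023,-18.2) [heading=210, draw]
    FD 13: (-14.023,-18.2) -> (-25.282,-24.7) [heading=210, draw]
  ]
  -- iteration 2/3 --
  FD 9: (-25.282,-24.7) -> (-33.076,-29.2) [heading=210, draw]
  RT 150: heading 210 -> 60
  FD 9: (-33.076,-29.2) -> (-28.576,-21.406) [heading=60, draw]
  REPEAT 2 [
    -- iteration 1/2 --
    FD 7.2: (-28.576,-21.406) -> (-24.976,-15.17) [heading=60, draw]
    FD 13: (-24.976,-15.17) -> (-18.476,-3.912) [heading=60, draw]
    -- iteration 2/2 --
    FD 7.2: (-18.476,-3.912) -> (-14.876,2.323) [heading=60, draw]
    FD 13: (-14.876,2.323) -> (-8.376,13.582) [heading=60, draw]
  ]
  -- iteration 3/3 --
  FD 9: (-8.376,13.582) -> (-3.876,21.376) [heading=60, draw]
  RT 150: heading 60 -> 270
  FD 9: (-3.876,21.376) -> (-3.876,12.376) [heading=270, draw]
  REPEAT 2 [
    -- iteration 1/2 --
    FD 7.2: (-3.876,12.376) -> (-3.876,5.176) [heading=270, draw]
    FD 13: (-3.876,5.176) -> (-3.876,-7.824) [heading=270, draw]
    -- iteration 2/2 --
    FD 7.2: (-3.876,-7.824) -> (-3.876,-15.024) [heading=270, draw]
    FD 13: (-3.876,-15.024) -> (-3.876,-28.024) [heading=270, draw]
  ]
]
RT 90: heading 270 -> 180
FD 1.7: (-3.876,-28.024) -> (-5.576,-28.024) [heading=180, draw]
PD: pen down
PD: pen down
Final: pos=(-5.576,-28.024), heading=180, 22 segment(s) drawn

Answer: 180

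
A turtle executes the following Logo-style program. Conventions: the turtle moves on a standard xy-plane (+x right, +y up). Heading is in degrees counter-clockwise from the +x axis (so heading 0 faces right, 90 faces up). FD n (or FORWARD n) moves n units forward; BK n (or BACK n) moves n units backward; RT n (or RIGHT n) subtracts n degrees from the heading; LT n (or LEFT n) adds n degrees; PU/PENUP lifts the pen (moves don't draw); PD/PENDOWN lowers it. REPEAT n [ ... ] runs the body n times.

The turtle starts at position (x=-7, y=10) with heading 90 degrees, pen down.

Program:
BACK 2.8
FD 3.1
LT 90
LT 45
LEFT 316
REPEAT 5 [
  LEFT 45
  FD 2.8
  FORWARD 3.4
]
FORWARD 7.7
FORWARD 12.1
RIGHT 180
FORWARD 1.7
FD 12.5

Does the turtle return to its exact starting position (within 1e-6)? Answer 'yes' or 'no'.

Answer: no

Derivation:
Executing turtle program step by step:
Start: pos=(-7,10), heading=90, pen down
BK 2.8: (-7,10) -> (-7,7.2) [heading=90, draw]
FD 3.1: (-7,7.2) -> (-7,10.3) [heading=90, draw]
LT 90: heading 90 -> 180
LT 45: heading 180 -> 225
LT 316: heading 225 -> 181
REPEAT 5 [
  -- iteration 1/5 --
  LT 45: heading 181 -> 226
  FD 2.8: (-7,10.3) -> (-8.945,8.286) [heading=226, draw]
  FD 3.4: (-8.945,8.286) -> (-11.307,5.84) [heading=226, draw]
  -- iteration 2/5 --
  LT 45: heading 226 -> 271
  FD 2.8: (-11.307,5.84) -> (-11.258,3.041) [heading=271, draw]
  FD 3.4: (-11.258,3.041) -> (-11.199,-0.359) [heading=271, draw]
  -- iteration 3/5 --
  LT 45: heading 271 -> 316
  FD 2.8: (-11.199,-0.359) -> (-9.185,-2.304) [heading=316, draw]
  FD 3.4: (-9.185,-2.304) -> (-6.739,-4.666) [heading=316, draw]
  -- iteration 4/5 --
  LT 45: heading 316 -> 1
  FD 2.8: (-6.739,-4.666) -> (-3.939,-4.617) [heading=1, draw]
  FD 3.4: (-3.939,-4.617) -> (-0.54,-4.558) [heading=1, draw]
  -- iteration 5/5 --
  LT 45: heading 1 -> 46
  FD 2.8: (-0.54,-4.558) -> (1.405,-2.543) [heading=46, draw]
  FD 3.4: (1.405,-2.543) -> (3.767,-0.098) [heading=46, draw]
]
FD 7.7: (3.767,-0.098) -> (9.116,5.441) [heading=46, draw]
FD 12.1: (9.116,5.441) -> (17.521,14.145) [heading=46, draw]
RT 180: heading 46 -> 226
FD 1.7: (17.521,14.145) -> (16.34,12.922) [heading=226, draw]
FD 12.5: (16.34,12.922) -> (7.657,3.931) [heading=226, draw]
Final: pos=(7.657,3.931), heading=226, 16 segment(s) drawn

Start position: (-7, 10)
Final position: (7.657, 3.931)
Distance = 15.864; >= 1e-6 -> NOT closed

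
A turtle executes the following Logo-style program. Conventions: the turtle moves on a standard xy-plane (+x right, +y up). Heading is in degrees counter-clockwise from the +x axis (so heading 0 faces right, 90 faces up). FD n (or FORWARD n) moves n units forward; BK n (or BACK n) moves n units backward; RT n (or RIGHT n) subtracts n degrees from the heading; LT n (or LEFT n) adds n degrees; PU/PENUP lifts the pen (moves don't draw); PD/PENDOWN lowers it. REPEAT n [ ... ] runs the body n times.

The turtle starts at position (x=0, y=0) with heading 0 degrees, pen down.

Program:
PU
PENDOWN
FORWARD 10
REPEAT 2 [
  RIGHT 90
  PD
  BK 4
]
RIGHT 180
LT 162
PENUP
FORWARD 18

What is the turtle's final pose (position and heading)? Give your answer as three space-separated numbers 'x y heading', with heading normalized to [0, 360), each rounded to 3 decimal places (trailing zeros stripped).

Executing turtle program step by step:
Start: pos=(0,0), heading=0, pen down
PU: pen up
PD: pen down
FD 10: (0,0) -> (10,0) [heading=0, draw]
REPEAT 2 [
  -- iteration 1/2 --
  RT 90: heading 0 -> 270
  PD: pen down
  BK 4: (10,0) -> (10,4) [heading=270, draw]
  -- iteration 2/2 --
  RT 90: heading 270 -> 180
  PD: pen down
  BK 4: (10,4) -> (14,4) [heading=180, draw]
]
RT 180: heading 180 -> 0
LT 162: heading 0 -> 162
PU: pen up
FD 18: (14,4) -> (-3.119,9.562) [heading=162, move]
Final: pos=(-3.119,9.562), heading=162, 3 segment(s) drawn

Answer: -3.119 9.562 162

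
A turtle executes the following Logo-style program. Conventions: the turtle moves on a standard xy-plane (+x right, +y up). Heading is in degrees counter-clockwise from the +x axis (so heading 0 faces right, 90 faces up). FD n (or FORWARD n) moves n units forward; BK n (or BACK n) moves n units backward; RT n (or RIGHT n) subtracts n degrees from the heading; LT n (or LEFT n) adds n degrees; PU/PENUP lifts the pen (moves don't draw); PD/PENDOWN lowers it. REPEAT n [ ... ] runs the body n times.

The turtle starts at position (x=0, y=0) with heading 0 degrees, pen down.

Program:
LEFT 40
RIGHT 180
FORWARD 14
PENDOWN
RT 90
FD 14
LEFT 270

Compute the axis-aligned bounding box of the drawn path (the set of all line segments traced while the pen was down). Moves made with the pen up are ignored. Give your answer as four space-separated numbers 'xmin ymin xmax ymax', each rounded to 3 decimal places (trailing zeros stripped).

Answer: -19.724 -8.999 0 1.726

Derivation:
Executing turtle program step by step:
Start: pos=(0,0), heading=0, pen down
LT 40: heading 0 -> 40
RT 180: heading 40 -> 220
FD 14: (0,0) -> (-10.725,-8.999) [heading=220, draw]
PD: pen down
RT 90: heading 220 -> 130
FD 14: (-10.725,-8.999) -> (-19.724,1.726) [heading=130, draw]
LT 270: heading 130 -> 40
Final: pos=(-19.724,1.726), heading=40, 2 segment(s) drawn

Segment endpoints: x in {-19.724, -10.725, 0}, y in {-8.999, 0, 1.726}
xmin=-19.724, ymin=-8.999, xmax=0, ymax=1.726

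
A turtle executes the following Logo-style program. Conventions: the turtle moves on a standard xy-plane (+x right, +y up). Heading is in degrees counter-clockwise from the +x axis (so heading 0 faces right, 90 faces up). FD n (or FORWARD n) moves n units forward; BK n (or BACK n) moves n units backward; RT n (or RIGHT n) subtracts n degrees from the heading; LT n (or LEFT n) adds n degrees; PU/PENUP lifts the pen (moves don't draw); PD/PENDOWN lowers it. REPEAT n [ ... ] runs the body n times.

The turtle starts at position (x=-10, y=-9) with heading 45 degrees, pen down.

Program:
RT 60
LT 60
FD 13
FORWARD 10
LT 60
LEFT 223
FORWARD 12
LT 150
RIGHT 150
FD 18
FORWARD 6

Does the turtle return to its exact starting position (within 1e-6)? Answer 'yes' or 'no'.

Answer: no

Derivation:
Executing turtle program step by step:
Start: pos=(-10,-9), heading=45, pen down
RT 60: heading 45 -> 345
LT 60: heading 345 -> 45
FD 13: (-10,-9) -> (-0.808,0.192) [heading=45, draw]
FD 10: (-0.808,0.192) -> (6.263,7.263) [heading=45, draw]
LT 60: heading 45 -> 105
LT 223: heading 105 -> 328
FD 12: (6.263,7.263) -> (16.44,0.904) [heading=328, draw]
LT 150: heading 328 -> 118
RT 150: heading 118 -> 328
FD 18: (16.44,0.904) -> (31.705,-8.634) [heading=328, draw]
FD 6: (31.705,-8.634) -> (36.793,-11.814) [heading=328, draw]
Final: pos=(36.793,-11.814), heading=328, 5 segment(s) drawn

Start position: (-10, -9)
Final position: (36.793, -11.814)
Distance = 46.878; >= 1e-6 -> NOT closed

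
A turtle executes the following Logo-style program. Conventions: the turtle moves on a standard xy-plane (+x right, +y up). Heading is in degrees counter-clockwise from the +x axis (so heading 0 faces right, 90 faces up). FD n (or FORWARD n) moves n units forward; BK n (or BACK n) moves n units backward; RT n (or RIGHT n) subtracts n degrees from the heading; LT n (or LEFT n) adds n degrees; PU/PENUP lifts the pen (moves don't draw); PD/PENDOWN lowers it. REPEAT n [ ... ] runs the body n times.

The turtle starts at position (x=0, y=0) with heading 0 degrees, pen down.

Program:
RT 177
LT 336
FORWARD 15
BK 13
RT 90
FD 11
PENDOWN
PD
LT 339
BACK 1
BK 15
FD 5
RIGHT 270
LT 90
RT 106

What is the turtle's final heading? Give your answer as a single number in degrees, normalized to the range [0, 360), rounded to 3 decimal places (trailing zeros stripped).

Executing turtle program step by step:
Start: pos=(0,0), heading=0, pen down
RT 177: heading 0 -> 183
LT 336: heading 183 -> 159
FD 15: (0,0) -> (-14.004,5.376) [heading=159, draw]
BK 13: (-14.004,5.376) -> (-1.867,0.717) [heading=159, draw]
RT 90: heading 159 -> 69
FD 11: (-1.867,0.717) -> (2.075,10.986) [heading=69, draw]
PD: pen down
PD: pen down
LT 339: heading 69 -> 48
BK 1: (2.075,10.986) -> (1.406,10.243) [heading=48, draw]
BK 15: (1.406,10.243) -> (-8.631,-0.904) [heading=48, draw]
FD 5: (-8.631,-0.904) -> (-5.286,2.812) [heading=48, draw]
RT 270: heading 48 -> 138
LT 90: heading 138 -> 228
RT 106: heading 228 -> 122
Final: pos=(-5.286,2.812), heading=122, 6 segment(s) drawn

Answer: 122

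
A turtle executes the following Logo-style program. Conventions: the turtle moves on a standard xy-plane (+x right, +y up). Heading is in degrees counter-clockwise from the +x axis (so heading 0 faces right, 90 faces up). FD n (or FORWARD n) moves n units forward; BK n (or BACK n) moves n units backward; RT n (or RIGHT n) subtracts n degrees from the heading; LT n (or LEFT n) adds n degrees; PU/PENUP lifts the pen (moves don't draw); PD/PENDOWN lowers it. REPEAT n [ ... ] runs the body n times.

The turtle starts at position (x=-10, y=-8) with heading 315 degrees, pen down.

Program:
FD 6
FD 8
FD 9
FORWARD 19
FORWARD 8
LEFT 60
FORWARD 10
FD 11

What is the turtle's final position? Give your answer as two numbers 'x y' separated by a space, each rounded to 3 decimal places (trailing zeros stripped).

Executing turtle program step by step:
Start: pos=(-10,-8), heading=315, pen down
FD 6: (-10,-8) -> (-5.757,-12.243) [heading=315, draw]
FD 8: (-5.757,-12.243) -> (-0.101,-17.899) [heading=315, draw]
FD 9: (-0.101,-17.899) -> (6.263,-24.263) [heading=315, draw]
FD 19: (6.263,-24.263) -> (19.698,-37.698) [heading=315, draw]
FD 8: (19.698,-37.698) -> (25.355,-43.355) [heading=315, draw]
LT 60: heading 315 -> 15
FD 10: (25.355,-43.355) -> (35.015,-40.767) [heading=15, draw]
FD 11: (35.015,-40.767) -> (45.64,-37.92) [heading=15, draw]
Final: pos=(45.64,-37.92), heading=15, 7 segment(s) drawn

Answer: 45.64 -37.92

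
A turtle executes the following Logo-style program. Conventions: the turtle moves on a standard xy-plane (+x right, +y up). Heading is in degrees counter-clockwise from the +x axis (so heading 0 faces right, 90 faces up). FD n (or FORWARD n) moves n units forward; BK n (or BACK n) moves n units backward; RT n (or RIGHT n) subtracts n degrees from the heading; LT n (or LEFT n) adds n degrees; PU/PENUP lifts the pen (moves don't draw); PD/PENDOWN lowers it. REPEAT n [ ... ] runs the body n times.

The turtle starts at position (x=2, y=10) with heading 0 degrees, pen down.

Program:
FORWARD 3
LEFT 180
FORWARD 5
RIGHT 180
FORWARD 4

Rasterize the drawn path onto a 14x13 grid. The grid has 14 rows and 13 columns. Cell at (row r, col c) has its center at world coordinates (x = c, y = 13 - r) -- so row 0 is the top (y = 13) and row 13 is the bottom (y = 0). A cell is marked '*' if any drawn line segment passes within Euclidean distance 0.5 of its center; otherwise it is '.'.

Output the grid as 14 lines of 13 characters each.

Answer: .............
.............
.............
******.......
.............
.............
.............
.............
.............
.............
.............
.............
.............
.............

Derivation:
Segment 0: (2,10) -> (5,10)
Segment 1: (5,10) -> (0,10)
Segment 2: (0,10) -> (4,10)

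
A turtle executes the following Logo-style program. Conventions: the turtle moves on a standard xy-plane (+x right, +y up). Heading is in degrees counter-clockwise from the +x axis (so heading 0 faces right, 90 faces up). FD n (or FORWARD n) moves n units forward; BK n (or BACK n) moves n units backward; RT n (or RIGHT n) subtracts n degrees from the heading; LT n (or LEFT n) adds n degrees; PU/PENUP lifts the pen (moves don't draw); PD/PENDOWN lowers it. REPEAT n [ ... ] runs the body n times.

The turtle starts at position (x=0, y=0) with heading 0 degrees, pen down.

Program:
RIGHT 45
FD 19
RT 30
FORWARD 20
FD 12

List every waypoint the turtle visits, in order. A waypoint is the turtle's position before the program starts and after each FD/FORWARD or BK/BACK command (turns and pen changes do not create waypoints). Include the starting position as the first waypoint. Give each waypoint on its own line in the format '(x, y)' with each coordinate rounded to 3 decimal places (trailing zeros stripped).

Executing turtle program step by step:
Start: pos=(0,0), heading=0, pen down
RT 45: heading 0 -> 315
FD 19: (0,0) -> (13.435,-13.435) [heading=315, draw]
RT 30: heading 315 -> 285
FD 20: (13.435,-13.435) -> (18.611,-32.754) [heading=285, draw]
FD 12: (18.611,-32.754) -> (21.717,-44.345) [heading=285, draw]
Final: pos=(21.717,-44.345), heading=285, 3 segment(s) drawn
Waypoints (4 total):
(0, 0)
(13.435, -13.435)
(18.611, -32.754)
(21.717, -44.345)

Answer: (0, 0)
(13.435, -13.435)
(18.611, -32.754)
(21.717, -44.345)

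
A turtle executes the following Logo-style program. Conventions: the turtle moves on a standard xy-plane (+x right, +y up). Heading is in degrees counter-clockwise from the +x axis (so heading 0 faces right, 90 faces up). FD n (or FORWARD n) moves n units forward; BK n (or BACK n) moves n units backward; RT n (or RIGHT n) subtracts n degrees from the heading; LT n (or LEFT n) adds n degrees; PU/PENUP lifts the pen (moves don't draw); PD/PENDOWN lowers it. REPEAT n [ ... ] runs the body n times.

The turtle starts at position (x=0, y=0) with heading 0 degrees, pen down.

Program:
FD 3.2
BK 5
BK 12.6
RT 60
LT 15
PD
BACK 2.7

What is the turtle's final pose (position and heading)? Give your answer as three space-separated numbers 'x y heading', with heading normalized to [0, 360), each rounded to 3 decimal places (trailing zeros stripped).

Executing turtle program step by step:
Start: pos=(0,0), heading=0, pen down
FD 3.2: (0,0) -> (3.2,0) [heading=0, draw]
BK 5: (3.2,0) -> (-1.8,0) [heading=0, draw]
BK 12.6: (-1.8,0) -> (-14.4,0) [heading=0, draw]
RT 60: heading 0 -> 300
LT 15: heading 300 -> 315
PD: pen down
BK 2.7: (-14.4,0) -> (-16.309,1.909) [heading=315, draw]
Final: pos=(-16.309,1.909), heading=315, 4 segment(s) drawn

Answer: -16.309 1.909 315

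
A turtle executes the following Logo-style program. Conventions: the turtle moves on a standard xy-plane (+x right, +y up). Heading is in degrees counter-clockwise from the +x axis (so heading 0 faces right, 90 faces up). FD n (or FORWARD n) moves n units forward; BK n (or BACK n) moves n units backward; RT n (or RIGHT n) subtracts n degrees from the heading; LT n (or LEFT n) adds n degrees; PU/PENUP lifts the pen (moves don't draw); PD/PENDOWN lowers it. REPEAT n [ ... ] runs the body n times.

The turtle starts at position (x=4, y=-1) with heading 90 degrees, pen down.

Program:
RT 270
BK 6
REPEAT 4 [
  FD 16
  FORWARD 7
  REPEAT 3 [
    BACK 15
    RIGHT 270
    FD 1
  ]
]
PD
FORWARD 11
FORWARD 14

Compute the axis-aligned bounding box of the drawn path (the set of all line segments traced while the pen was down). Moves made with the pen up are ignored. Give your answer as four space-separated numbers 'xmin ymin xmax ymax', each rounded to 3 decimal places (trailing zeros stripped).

Executing turtle program step by step:
Start: pos=(4,-1), heading=90, pen down
RT 270: heading 90 -> 180
BK 6: (4,-1) -> (10,-1) [heading=180, draw]
REPEAT 4 [
  -- iteration 1/4 --
  FD 16: (10,-1) -> (-6,-1) [heading=180, draw]
  FD 7: (-6,-1) -> (-13,-1) [heading=180, draw]
  REPEAT 3 [
    -- iteration 1/3 --
    BK 15: (-13,-1) -> (2,-1) [heading=180, draw]
    RT 270: heading 180 -> 270
    FD 1: (2,-1) -> (2,-2) [heading=270, draw]
    -- iteration 2/3 --
    BK 15: (2,-2) -> (2,13) [heading=270, draw]
    RT 270: heading 270 -> 0
    FD 1: (2,13) -> (3,13) [heading=0, draw]
    -- iteration 3/3 --
    BK 15: (3,13) -> (-12,13) [heading=0, draw]
    RT 270: heading 0 -> 90
    FD 1: (-12,13) -> (-12,14) [heading=90, draw]
  ]
  -- iteration 2/4 --
  FD 16: (-12,14) -> (-12,30) [heading=90, draw]
  FD 7: (-12,30) -> (-12,37) [heading=90, draw]
  REPEAT 3 [
    -- iteration 1/3 --
    BK 15: (-12,37) -> (-12,22) [heading=90, draw]
    RT 270: heading 90 -> 180
    FD 1: (-12,22) -> (-13,22) [heading=180, draw]
    -- iteration 2/3 --
    BK 15: (-13,22) -> (2,22) [heading=180, draw]
    RT 270: heading 180 -> 270
    FD 1: (2,22) -> (2,21) [heading=270, draw]
    -- iteration 3/3 --
    BK 15: (2,21) -> (2,36) [heading=270, draw]
    RT 270: heading 270 -> 0
    FD 1: (2,36) -> (3,36) [heading=0, draw]
  ]
  -- iteration 3/4 --
  FD 16: (3,36) -> (19,36) [heading=0, draw]
  FD 7: (19,36) -> (26,36) [heading=0, draw]
  REPEAT 3 [
    -- iteration 1/3 --
    BK 15: (26,36) -> (11,36) [heading=0, draw]
    RT 270: heading 0 -> 90
    FD 1: (11,36) -> (11,37) [heading=90, draw]
    -- iteration 2/3 --
    BK 15: (11,37) -> (11,22) [heading=90, draw]
    RT 270: heading 90 -> 180
    FD 1: (11,22) -> (10,22) [heading=180, draw]
    -- iteration 3/3 --
    BK 15: (10,22) -> (25,22) [heading=180, draw]
    RT 270: heading 180 -> 270
    FD 1: (25,22) -> (25,21) [heading=270, draw]
  ]
  -- iteration 4/4 --
  FD 16: (25,21) -> (25,5) [heading=270, draw]
  FD 7: (25,5) -> (25,-2) [heading=270, draw]
  REPEAT 3 [
    -- iteration 1/3 --
    BK 15: (25,-2) -> (25,13) [heading=270, draw]
    RT 270: heading 270 -> 0
    FD 1: (25,13) -> (26,13) [heading=0, draw]
    -- iteration 2/3 --
    BK 15: (26,13) -> (11,13) [heading=0, draw]
    RT 270: heading 0 -> 90
    FD 1: (11,13) -> (11,14) [heading=90, draw]
    -- iteration 3/3 --
    BK 15: (11,14) -> (11,-1) [heading=90, draw]
    RT 270: heading 90 -> 180
    FD 1: (11,-1) -> (10,-1) [heading=180, draw]
  ]
]
PD: pen down
FD 11: (10,-1) -> (-1,-1) [heading=180, draw]
FD 14: (-1,-1) -> (-15,-1) [heading=180, draw]
Final: pos=(-15,-1), heading=180, 35 segment(s) drawn

Segment endpoints: x in {-15, -13, -13, -12, -12, -12, -12, -12, -6, -1, 2, 2, 2, 2, 2, 2, 3, 3, 4, 10, 10, 10, 11, 11, 11, 11, 11, 11, 19, 25, 26, 26}, y in {-2, -2, -1, -1, -1, -1, -1, -1, -1, -1, -1, 5, 13, 13, 13, 13, 13, 14, 14, 21, 21, 22, 22, 22, 22, 22, 30, 36, 36, 36, 36, 37, 37}
xmin=-15, ymin=-2, xmax=26, ymax=37

Answer: -15 -2 26 37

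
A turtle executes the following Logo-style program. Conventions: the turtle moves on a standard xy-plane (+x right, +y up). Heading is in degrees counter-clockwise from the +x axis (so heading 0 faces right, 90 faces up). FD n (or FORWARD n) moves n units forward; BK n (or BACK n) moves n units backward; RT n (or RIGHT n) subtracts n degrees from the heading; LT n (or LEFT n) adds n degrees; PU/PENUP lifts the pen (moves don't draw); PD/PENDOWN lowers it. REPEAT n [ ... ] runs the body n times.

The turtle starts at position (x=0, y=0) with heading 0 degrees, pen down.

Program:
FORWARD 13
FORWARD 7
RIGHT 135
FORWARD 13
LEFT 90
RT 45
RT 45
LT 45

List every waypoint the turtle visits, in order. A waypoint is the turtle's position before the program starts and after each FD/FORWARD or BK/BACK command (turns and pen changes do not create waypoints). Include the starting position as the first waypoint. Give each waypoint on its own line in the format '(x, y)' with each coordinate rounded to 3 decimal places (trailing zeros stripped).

Executing turtle program step by step:
Start: pos=(0,0), heading=0, pen down
FD 13: (0,0) -> (13,0) [heading=0, draw]
FD 7: (13,0) -> (20,0) [heading=0, draw]
RT 135: heading 0 -> 225
FD 13: (20,0) -> (10.808,-9.192) [heading=225, draw]
LT 90: heading 225 -> 315
RT 45: heading 315 -> 270
RT 45: heading 270 -> 225
LT 45: heading 225 -> 270
Final: pos=(10.808,-9.192), heading=270, 3 segment(s) drawn
Waypoints (4 total):
(0, 0)
(13, 0)
(20, 0)
(10.808, -9.192)

Answer: (0, 0)
(13, 0)
(20, 0)
(10.808, -9.192)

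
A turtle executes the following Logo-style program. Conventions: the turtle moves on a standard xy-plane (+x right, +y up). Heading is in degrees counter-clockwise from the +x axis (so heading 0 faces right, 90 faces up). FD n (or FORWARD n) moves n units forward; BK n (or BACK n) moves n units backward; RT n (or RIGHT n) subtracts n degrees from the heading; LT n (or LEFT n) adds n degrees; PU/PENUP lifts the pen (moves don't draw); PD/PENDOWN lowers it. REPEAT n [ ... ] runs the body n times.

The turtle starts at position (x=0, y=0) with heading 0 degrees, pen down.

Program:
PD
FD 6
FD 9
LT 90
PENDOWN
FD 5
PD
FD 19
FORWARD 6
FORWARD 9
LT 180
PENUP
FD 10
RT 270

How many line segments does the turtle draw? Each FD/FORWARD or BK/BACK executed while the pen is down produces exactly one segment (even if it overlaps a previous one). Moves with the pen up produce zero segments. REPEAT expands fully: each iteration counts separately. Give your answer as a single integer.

Executing turtle program step by step:
Start: pos=(0,0), heading=0, pen down
PD: pen down
FD 6: (0,0) -> (6,0) [heading=0, draw]
FD 9: (6,0) -> (15,0) [heading=0, draw]
LT 90: heading 0 -> 90
PD: pen down
FD 5: (15,0) -> (15,5) [heading=90, draw]
PD: pen down
FD 19: (15,5) -> (15,24) [heading=90, draw]
FD 6: (15,24) -> (15,30) [heading=90, draw]
FD 9: (15,30) -> (15,39) [heading=90, draw]
LT 180: heading 90 -> 270
PU: pen up
FD 10: (15,39) -> (15,29) [heading=270, move]
RT 270: heading 270 -> 0
Final: pos=(15,29), heading=0, 6 segment(s) drawn
Segments drawn: 6

Answer: 6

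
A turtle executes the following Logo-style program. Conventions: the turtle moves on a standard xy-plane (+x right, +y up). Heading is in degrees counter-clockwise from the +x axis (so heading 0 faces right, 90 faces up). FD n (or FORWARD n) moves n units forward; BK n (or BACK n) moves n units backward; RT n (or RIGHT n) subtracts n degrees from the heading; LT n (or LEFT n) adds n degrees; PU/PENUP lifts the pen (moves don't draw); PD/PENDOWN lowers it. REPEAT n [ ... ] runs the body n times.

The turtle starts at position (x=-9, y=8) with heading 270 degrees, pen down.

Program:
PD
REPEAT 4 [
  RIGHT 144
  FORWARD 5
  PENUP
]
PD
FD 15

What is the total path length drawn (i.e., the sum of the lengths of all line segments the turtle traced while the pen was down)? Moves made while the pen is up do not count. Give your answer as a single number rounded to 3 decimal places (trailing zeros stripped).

Answer: 20

Derivation:
Executing turtle program step by step:
Start: pos=(-9,8), heading=270, pen down
PD: pen down
REPEAT 4 [
  -- iteration 1/4 --
  RT 144: heading 270 -> 126
  FD 5: (-9,8) -> (-11.939,12.045) [heading=126, draw]
  PU: pen up
  -- iteration 2/4 --
  RT 144: heading 126 -> 342
  FD 5: (-11.939,12.045) -> (-7.184,10.5) [heading=342, move]
  PU: pen up
  -- iteration 3/4 --
  RT 144: heading 342 -> 198
  FD 5: (-7.184,10.5) -> (-11.939,8.955) [heading=198, move]
  PU: pen up
  -- iteration 4/4 --
  RT 144: heading 198 -> 54
  FD 5: (-11.939,8.955) -> (-9,13) [heading=54, move]
  PU: pen up
]
PD: pen down
FD 15: (-9,13) -> (-0.183,25.135) [heading=54, draw]
Final: pos=(-0.183,25.135), heading=54, 2 segment(s) drawn

Segment lengths:
  seg 1: (-9,8) -> (-11.939,12.045), length = 5
  seg 2: (-9,13) -> (-0.183,25.135), length = 15
Total = 20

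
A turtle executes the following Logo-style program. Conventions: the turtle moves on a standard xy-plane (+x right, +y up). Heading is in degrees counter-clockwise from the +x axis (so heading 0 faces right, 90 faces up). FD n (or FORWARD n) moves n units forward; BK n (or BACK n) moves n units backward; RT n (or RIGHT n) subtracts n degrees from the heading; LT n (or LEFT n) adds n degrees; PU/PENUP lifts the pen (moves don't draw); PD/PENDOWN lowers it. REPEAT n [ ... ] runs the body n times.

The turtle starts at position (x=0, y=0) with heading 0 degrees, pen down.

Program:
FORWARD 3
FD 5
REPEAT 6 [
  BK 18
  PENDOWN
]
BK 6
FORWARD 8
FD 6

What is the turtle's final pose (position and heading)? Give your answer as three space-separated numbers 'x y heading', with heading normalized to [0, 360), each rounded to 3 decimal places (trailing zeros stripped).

Answer: -92 0 0

Derivation:
Executing turtle program step by step:
Start: pos=(0,0), heading=0, pen down
FD 3: (0,0) -> (3,0) [heading=0, draw]
FD 5: (3,0) -> (8,0) [heading=0, draw]
REPEAT 6 [
  -- iteration 1/6 --
  BK 18: (8,0) -> (-10,0) [heading=0, draw]
  PD: pen down
  -- iteration 2/6 --
  BK 18: (-10,0) -> (-28,0) [heading=0, draw]
  PD: pen down
  -- iteration 3/6 --
  BK 18: (-28,0) -> (-46,0) [heading=0, draw]
  PD: pen down
  -- iteration 4/6 --
  BK 18: (-46,0) -> (-64,0) [heading=0, draw]
  PD: pen down
  -- iteration 5/6 --
  BK 18: (-64,0) -> (-82,0) [heading=0, draw]
  PD: pen down
  -- iteration 6/6 --
  BK 18: (-82,0) -> (-100,0) [heading=0, draw]
  PD: pen down
]
BK 6: (-100,0) -> (-106,0) [heading=0, draw]
FD 8: (-106,0) -> (-98,0) [heading=0, draw]
FD 6: (-98,0) -> (-92,0) [heading=0, draw]
Final: pos=(-92,0), heading=0, 11 segment(s) drawn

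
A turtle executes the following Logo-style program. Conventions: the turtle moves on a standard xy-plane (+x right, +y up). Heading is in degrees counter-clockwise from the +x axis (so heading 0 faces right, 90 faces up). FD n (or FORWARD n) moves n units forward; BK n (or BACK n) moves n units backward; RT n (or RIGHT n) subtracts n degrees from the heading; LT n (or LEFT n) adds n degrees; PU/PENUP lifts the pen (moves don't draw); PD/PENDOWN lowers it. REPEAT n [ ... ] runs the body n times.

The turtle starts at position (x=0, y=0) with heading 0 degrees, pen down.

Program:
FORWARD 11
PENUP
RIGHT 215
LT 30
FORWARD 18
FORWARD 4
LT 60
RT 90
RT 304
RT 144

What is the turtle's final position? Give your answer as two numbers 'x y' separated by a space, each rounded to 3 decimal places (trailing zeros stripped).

Answer: -10.916 1.917

Derivation:
Executing turtle program step by step:
Start: pos=(0,0), heading=0, pen down
FD 11: (0,0) -> (11,0) [heading=0, draw]
PU: pen up
RT 215: heading 0 -> 145
LT 30: heading 145 -> 175
FD 18: (11,0) -> (-6.932,1.569) [heading=175, move]
FD 4: (-6.932,1.569) -> (-10.916,1.917) [heading=175, move]
LT 60: heading 175 -> 235
RT 90: heading 235 -> 145
RT 304: heading 145 -> 201
RT 144: heading 201 -> 57
Final: pos=(-10.916,1.917), heading=57, 1 segment(s) drawn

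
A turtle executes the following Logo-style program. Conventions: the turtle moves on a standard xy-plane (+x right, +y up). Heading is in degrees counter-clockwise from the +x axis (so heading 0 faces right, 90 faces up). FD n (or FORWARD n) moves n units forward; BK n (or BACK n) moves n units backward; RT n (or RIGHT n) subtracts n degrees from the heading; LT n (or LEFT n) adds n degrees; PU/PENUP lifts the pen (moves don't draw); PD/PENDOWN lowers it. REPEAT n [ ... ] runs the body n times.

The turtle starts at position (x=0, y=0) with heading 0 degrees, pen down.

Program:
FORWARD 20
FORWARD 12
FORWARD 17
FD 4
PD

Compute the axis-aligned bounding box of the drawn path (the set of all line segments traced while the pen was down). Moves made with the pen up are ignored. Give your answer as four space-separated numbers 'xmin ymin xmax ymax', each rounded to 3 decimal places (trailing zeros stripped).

Executing turtle program step by step:
Start: pos=(0,0), heading=0, pen down
FD 20: (0,0) -> (20,0) [heading=0, draw]
FD 12: (20,0) -> (32,0) [heading=0, draw]
FD 17: (32,0) -> (49,0) [heading=0, draw]
FD 4: (49,0) -> (53,0) [heading=0, draw]
PD: pen down
Final: pos=(53,0), heading=0, 4 segment(s) drawn

Segment endpoints: x in {0, 20, 32, 49, 53}, y in {0}
xmin=0, ymin=0, xmax=53, ymax=0

Answer: 0 0 53 0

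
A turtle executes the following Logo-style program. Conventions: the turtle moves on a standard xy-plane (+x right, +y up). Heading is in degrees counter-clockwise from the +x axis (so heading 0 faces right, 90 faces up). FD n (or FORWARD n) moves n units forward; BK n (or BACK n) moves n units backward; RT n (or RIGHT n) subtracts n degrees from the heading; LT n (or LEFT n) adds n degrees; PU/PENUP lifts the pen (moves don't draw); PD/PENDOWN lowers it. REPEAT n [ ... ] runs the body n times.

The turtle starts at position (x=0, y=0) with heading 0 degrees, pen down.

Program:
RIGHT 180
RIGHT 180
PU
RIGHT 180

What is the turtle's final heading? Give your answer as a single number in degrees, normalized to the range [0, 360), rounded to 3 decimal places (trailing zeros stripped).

Answer: 180

Derivation:
Executing turtle program step by step:
Start: pos=(0,0), heading=0, pen down
RT 180: heading 0 -> 180
RT 180: heading 180 -> 0
PU: pen up
RT 180: heading 0 -> 180
Final: pos=(0,0), heading=180, 0 segment(s) drawn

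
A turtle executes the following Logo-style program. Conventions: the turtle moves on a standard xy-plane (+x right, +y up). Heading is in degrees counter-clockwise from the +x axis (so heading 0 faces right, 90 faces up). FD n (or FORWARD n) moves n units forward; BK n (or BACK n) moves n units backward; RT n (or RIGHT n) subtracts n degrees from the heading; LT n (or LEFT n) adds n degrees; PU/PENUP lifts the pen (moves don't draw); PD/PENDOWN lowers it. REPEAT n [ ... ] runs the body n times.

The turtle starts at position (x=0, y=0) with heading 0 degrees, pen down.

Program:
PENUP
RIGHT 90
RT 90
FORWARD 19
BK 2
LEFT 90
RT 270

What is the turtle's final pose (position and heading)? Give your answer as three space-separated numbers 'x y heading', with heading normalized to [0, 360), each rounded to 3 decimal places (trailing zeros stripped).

Executing turtle program step by step:
Start: pos=(0,0), heading=0, pen down
PU: pen up
RT 90: heading 0 -> 270
RT 90: heading 270 -> 180
FD 19: (0,0) -> (-19,0) [heading=180, move]
BK 2: (-19,0) -> (-17,0) [heading=180, move]
LT 90: heading 180 -> 270
RT 270: heading 270 -> 0
Final: pos=(-17,0), heading=0, 0 segment(s) drawn

Answer: -17 0 0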